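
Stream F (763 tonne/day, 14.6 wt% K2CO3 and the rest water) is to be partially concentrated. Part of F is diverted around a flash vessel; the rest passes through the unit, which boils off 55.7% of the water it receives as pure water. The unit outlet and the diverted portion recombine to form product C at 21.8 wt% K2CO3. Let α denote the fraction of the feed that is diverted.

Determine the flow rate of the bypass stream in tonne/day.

All 763×0.146 = 111.4 tonne/day of K2CO3 reaches C, so C = 111.4/0.218 = 511 tonne/day and vapour = 252 tonne/day.
The evaporator receives (1−α)·763 of feed at 0.854 water and removes 0.557 of that water:
0.557×0.854×(1−α)×763 = 252
(1−α) = 252/362.94 = 0.6943;  α = 0.3057.
Bypass flow = 0.3057×763 = 233.23 tonne/day.

233.2 tonne/day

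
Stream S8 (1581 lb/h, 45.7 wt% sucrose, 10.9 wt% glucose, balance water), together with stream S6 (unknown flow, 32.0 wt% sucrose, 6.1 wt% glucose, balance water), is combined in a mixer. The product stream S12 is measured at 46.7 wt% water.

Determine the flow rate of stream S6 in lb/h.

343.2 lb/h

Let S6 be the unknown flow. Total out = 1581 + S6.
water balance: 686.15 + 0.619·S6 = 0.467·(1581 + S6)
(0.619 − 0.467)·S6 = 0.467×1581 − 686.15 = 52.173
S6 = 52.173 / 0.152 = 343.24 lb/h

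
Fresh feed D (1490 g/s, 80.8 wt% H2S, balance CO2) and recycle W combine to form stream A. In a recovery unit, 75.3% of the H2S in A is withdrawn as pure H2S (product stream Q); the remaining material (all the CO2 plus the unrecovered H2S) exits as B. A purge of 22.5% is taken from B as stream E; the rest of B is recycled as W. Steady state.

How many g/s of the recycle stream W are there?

CO2 enters only via D and leaves only via the purge: 1490×0.192 = 0.225×(CO2 in B), and the recovery unit passes all CO2, so CO2 in A = CO2 in B = 1271.5 g/s.
H2S in A: m_A = 1490×0.808 + (1−0.225)·(1−0.753)·m_A, so m_A = 1203.9/0.8086 = 1488.9 g/s.
B = (1−0.753)×1488.9 + 1271.5 = 1639.2 g/s.
Recycle W = (1−0.225)×1639.2 = 1270.4 g/s.

1270 g/s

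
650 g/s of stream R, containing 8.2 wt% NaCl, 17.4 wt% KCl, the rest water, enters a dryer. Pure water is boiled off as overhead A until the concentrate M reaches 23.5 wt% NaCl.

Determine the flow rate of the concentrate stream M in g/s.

NaCl is conserved: 650×0.082 = 53.3 g/s all reports to the concentrate.
Concentrate = 53.3/(target fraction) = 226.81 g/s.

226.8 g/s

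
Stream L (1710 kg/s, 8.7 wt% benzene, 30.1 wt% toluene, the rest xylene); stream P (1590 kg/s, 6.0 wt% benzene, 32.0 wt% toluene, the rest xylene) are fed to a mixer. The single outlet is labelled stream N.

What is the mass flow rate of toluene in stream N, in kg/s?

1024 kg/s

toluene out = toluene in = 1710×0.301 + 1590×0.320 = 1023.5 kg/s.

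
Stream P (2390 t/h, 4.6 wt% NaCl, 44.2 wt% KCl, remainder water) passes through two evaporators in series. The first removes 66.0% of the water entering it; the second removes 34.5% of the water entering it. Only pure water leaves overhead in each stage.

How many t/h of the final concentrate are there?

water in feed = 2390×0.512 = 1223.7 t/h.
After stage 1: water left = (1−0.660)×1223.7 = 416.05; stream total = 1582.4 t/h.
After stage 2: water left = (1−0.345)×416.05 = 272.51; final concentrate = 1438.8 t/h.

1439 t/h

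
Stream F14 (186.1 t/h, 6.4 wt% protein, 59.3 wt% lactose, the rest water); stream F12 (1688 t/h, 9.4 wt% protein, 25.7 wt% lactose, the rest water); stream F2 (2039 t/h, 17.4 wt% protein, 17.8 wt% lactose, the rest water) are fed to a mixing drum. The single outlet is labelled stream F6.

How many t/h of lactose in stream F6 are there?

907.1 t/h

lactose out = lactose in = 186.1×0.593 + 1688×0.257 + 2039×0.178 = 907.12 t/h.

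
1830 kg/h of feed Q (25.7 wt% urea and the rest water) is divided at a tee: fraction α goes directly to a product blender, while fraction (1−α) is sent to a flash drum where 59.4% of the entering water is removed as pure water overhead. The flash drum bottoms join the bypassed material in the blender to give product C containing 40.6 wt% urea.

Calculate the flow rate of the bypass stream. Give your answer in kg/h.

308.3 kg/h

All 1830×0.257 = 470.31 kg/h of urea reaches C, so C = 470.31/0.406 = 1158.4 kg/h and vapour = 671.6 kg/h.
The evaporator receives (1−α)·1830 of feed at 0.743 water and removes 0.594 of that water:
0.594×0.743×(1−α)×1830 = 671.6
(1−α) = 671.6/807.66 = 0.8315;  α = 0.1685.
Bypass flow = 0.1685×1830 = 308.28 kg/h.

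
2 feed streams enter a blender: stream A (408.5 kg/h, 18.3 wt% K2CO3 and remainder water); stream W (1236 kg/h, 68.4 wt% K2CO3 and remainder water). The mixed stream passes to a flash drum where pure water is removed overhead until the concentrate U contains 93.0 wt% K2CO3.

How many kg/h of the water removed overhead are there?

K2CO3 entering = 408.5×0.183 + 1236×0.684 = 920.18 kg/h.
All K2CO3 reports to U, so U = 920.18/0.930 = 989.44 kg/h.
Total feed = 1644.5 kg/h; overhead = 1644.5 − 989.44 = 655.06 kg/h.

655.1 kg/h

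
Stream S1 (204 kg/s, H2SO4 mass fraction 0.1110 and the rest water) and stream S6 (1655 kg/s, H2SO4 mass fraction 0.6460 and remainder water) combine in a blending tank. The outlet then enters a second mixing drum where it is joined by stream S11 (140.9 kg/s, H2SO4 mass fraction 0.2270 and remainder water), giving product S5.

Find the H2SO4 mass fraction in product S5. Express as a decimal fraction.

0.5619

Overall, product flow = 1999.9 kg/s.
H2SO4 in = 204×0.111 + 1655×0.646 + 140.9×0.227 = 1123.8 kg/s.
H2SO4 fraction in S5 = 0.5619.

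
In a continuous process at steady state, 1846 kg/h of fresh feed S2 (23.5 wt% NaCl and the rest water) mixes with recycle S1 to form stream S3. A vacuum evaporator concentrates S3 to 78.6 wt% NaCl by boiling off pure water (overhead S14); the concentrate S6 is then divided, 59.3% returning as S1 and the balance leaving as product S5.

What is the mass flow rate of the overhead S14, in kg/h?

1294 kg/h

Overall NaCl balance (none leaves overhead): NaCl in fresh feed = NaCl in product, i.e. 1846×0.235 = (1−0.593)·S6·0.786.
S6 = 433.81/(0.786×0.407) = 1356.1 kg/h.
Recycle S1 = 0.593×1356.1 = 804.15 kg/h.
Combined feed S3 = 1846 + 804.15 = 2650.2 kg/h.
Overhead S14 = S3 − S6 = 2650.2 − 1356.1 = 1294.1 kg/h.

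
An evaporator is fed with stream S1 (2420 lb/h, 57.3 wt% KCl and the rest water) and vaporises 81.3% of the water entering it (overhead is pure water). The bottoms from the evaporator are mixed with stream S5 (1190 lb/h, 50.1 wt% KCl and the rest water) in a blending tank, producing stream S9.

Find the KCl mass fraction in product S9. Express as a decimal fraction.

Vapour removed = 0.813×0.427×2420 = 840.11 lb/h; concentrate = 1579.9 lb/h.
KCl reaching the mixer = 1386.7 (from concentrate) + 1190×0.501 = 1982.8 lb/h.
Product flow = 1579.9 + 1190 = 2769.9 lb/h; KCl fraction = 0.7159.

0.7159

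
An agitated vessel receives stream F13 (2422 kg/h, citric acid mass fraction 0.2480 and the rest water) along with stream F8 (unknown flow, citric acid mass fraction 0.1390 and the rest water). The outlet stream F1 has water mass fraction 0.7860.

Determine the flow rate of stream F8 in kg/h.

1098 kg/h

Let F8 be the unknown flow. Total out = 2422 + F8.
water balance: 1821.3 + 0.861·F8 = 0.786·(2422 + F8)
(0.861 − 0.786)·F8 = 0.786×2422 − 1821.3 = 82.348
F8 = 82.348 / 0.075 = 1098 kg/h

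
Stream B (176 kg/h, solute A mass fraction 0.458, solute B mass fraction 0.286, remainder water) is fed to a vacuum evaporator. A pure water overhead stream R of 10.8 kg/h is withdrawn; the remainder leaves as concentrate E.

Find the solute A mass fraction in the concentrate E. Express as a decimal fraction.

solute A is not removed: 176×0.458 = 80.608 kg/h of solute A enters E.
Concentrate = 176 − 10.8 = 165.2 kg/h.
Mass fraction = 80.608/165.2 = 0.488.

0.488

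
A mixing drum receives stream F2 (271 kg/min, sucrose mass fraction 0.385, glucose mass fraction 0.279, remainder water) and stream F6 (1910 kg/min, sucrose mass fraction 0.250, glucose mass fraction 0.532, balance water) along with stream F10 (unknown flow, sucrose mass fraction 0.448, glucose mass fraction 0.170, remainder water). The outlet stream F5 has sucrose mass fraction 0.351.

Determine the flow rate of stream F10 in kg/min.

Let F10 be the unknown flow. Total out = 2181 + F10.
sucrose balance: 581.84 + 0.448·F10 = 0.351·(2181 + F10)
(0.448 − 0.351)·F10 = 0.351×2181 − 581.84 = 183.7
F10 = 183.7 / 0.097 = 1893.8 kg/min

1894 kg/min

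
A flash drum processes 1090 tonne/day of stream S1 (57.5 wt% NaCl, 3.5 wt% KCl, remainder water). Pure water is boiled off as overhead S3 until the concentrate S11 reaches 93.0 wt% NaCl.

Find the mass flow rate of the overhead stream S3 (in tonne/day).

NaCl is conserved: 1090×0.575 = 626.75 tonne/day all reports to the concentrate.
Concentrate = 626.75/(target fraction) = 673.92 tonne/day.
Overhead = 1090 − 673.92 = 416.08 tonne/day.

416.1 tonne/day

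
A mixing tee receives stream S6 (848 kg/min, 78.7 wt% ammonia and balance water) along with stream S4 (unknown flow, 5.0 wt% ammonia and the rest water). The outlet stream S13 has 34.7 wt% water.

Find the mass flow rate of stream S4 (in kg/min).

188.4 kg/min

Let S4 be the unknown flow. Total out = 848 + S4.
water balance: 180.62 + 0.950·S4 = 0.347·(848 + S4)
(0.950 − 0.347)·S4 = 0.347×848 − 180.62 = 113.63
S4 = 113.63 / 0.603 = 188.44 kg/min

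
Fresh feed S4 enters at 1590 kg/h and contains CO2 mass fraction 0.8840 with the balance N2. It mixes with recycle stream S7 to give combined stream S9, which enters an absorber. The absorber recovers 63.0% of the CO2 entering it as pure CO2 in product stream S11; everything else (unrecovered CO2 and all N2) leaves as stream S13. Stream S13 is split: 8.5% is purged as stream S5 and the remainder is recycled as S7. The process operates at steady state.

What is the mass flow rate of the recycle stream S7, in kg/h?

N2 enters only via S4 and leaves only via the purge: 1590×0.116 = 0.085×(N2 in S13), and the absorber passes all N2, so N2 in S9 = N2 in S13 = 2169.9 kg/h.
CO2 in S9: m_A = 1590×0.884 + (1−0.085)·(1−0.630)·m_A, so m_A = 1405.6/0.6614 = 2125 kg/h.
S13 = (1−0.630)×2125 + 2169.9 = 2956.1 kg/h.
Recycle S7 = (1−0.085)×2956.1 = 2704.9 kg/h.

2705 kg/h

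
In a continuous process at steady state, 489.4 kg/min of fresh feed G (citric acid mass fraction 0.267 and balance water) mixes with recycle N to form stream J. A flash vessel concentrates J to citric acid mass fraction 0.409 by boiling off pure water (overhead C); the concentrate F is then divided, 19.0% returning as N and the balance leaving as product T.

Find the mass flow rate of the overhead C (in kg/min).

Overall citric acid balance (none leaves overhead): citric acid in fresh feed = citric acid in product, i.e. 489.4×0.267 = (1−0.190)·F·0.409.
F = 130.67/(0.409×0.810) = 394.43 kg/min.
Recycle N = 0.190×394.43 = 74.941 kg/min.
Combined feed J = 489.4 + 74.941 = 564.34 kg/min.
Overhead C = J − F = 564.34 − 394.43 = 169.91 kg/min.

169.9 kg/min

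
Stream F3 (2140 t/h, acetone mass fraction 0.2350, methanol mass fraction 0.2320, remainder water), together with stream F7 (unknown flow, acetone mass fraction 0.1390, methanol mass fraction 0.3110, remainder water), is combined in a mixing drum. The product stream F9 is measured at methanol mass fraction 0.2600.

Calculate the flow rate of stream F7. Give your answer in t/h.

1175 t/h

Let F7 be the unknown flow. Total out = 2140 + F7.
methanol balance: 496.48 + 0.311·F7 = 0.260·(2140 + F7)
(0.311 − 0.260)·F7 = 0.260×2140 − 496.48 = 59.92
F7 = 59.92 / 0.051 = 1174.9 t/h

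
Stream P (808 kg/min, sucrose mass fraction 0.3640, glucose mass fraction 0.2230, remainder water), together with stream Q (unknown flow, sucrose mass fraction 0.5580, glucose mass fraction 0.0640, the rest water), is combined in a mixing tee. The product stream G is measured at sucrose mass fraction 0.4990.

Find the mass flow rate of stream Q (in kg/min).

1849 kg/min

Let Q be the unknown flow. Total out = 808 + Q.
sucrose balance: 294.11 + 0.558·Q = 0.499·(808 + Q)
(0.558 − 0.499)·Q = 0.499×808 − 294.11 = 109.08
Q = 109.08 / 0.059 = 1848.8 kg/min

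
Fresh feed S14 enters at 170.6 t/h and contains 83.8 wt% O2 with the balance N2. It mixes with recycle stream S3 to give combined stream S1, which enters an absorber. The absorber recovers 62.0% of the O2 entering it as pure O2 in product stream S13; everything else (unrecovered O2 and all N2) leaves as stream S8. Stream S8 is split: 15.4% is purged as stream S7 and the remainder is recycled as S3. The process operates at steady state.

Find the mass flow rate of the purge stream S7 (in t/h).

39.97 t/h

N2 enters only via S14 and leaves only via the purge: 170.6×0.162 = 0.154×(N2 in S8), and the absorber passes all N2, so N2 in S1 = N2 in S8 = 179.46 t/h.
O2 in S1: m_A = 170.6×0.838 + (1−0.154)·(1−0.620)·m_A, so m_A = 142.96/0.6785 = 210.7 t/h.
S8 = (1−0.620)×210.7 + 179.46 = 259.53 t/h.
Purge S7 = 0.154×259.53 = 39.967 t/h.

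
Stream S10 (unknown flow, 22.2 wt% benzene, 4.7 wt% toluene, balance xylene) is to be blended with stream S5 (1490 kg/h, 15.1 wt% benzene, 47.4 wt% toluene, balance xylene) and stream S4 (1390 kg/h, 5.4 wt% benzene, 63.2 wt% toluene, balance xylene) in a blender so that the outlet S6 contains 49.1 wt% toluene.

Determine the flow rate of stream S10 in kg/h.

384.4 kg/h

Let S10 be the unknown flow. Total out = 2880 + S10.
toluene balance: 1584.7 + 0.047·S10 = 0.491·(2880 + S10)
(0.047 − 0.491)·S10 = 0.491×2880 − 1584.7 = -170.66
S10 = -170.66 / -0.444 = 384.37 kg/h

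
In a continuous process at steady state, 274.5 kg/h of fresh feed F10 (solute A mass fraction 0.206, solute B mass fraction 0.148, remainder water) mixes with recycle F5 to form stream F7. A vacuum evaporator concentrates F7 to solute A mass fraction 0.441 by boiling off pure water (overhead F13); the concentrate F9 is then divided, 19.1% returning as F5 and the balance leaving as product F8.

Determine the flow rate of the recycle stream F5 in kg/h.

Overall solute A balance (none leaves overhead): solute A in fresh feed = solute A in product, i.e. 274.5×0.206 = (1−0.191)·F9·0.441.
F9 = 56.547/(0.441×0.809) = 158.5 kg/h.
Recycle F5 = 0.191×158.5 = 30.273 kg/h.

30.27 kg/h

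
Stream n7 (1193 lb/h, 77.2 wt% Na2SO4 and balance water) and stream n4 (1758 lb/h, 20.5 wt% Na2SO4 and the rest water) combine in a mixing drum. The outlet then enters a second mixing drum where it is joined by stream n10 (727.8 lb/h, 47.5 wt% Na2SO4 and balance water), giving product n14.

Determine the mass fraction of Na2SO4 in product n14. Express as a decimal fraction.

0.4423

Overall, product flow = 3678.8 lb/h.
Na2SO4 in = 1193×0.772 + 1758×0.205 + 727.8×0.475 = 1627.1 lb/h.
Na2SO4 fraction in n14 = 0.4423.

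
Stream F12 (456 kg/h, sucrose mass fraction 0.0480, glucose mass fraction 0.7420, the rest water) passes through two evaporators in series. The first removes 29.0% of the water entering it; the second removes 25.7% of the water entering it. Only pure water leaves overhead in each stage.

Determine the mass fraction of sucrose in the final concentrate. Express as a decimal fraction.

0.0533

water in feed = 456×0.210 = 95.76 kg/h.
After stage 1: water left = (1−0.290)×95.76 = 67.99; stream total = 428.23 kg/h.
After stage 2: water left = (1−0.257)×67.99 = 50.516; final concentrate = 410.76 kg/h.
sucrose fraction = 21.888/410.76 = 0.0533.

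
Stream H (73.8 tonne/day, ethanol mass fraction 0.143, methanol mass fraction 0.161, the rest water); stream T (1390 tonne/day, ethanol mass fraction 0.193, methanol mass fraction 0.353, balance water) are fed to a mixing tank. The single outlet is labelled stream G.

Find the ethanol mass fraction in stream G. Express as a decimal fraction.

0.190

Total flow out = 73.8 + 1390 = 1463.8 tonne/day.
ethanol in = 73.8×0.143 + 1390×0.193 = 278.82 tonne/day.
ethanol mass fraction in G = 278.82/1463.8 = 0.190.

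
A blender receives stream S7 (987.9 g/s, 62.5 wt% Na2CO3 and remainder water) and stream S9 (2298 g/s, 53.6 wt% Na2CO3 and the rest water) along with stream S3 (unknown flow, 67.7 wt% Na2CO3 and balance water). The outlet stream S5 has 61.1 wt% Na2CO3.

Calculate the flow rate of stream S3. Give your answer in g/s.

Let S3 be the unknown flow. Total out = 3285.9 + S3.
Na2CO3 balance: 1849.2 + 0.677·S3 = 0.611·(3285.9 + S3)
(0.677 − 0.611)·S3 = 0.611×3285.9 − 1849.2 = 158.52
S3 = 158.52 / 0.066 = 2401.8 g/s

2402 g/s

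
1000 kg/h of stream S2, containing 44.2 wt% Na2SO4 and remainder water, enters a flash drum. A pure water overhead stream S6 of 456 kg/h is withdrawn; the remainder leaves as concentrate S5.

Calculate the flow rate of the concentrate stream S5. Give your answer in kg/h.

544 kg/h

Concentrate = 1000 − 456 = 544 kg/h.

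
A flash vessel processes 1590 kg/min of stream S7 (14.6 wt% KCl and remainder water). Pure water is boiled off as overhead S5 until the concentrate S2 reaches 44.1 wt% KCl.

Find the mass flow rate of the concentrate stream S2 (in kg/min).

526.4 kg/min

KCl is conserved: 1590×0.146 = 232.14 kg/min all reports to the concentrate.
Concentrate = 232.14/(target fraction) = 526.39 kg/min.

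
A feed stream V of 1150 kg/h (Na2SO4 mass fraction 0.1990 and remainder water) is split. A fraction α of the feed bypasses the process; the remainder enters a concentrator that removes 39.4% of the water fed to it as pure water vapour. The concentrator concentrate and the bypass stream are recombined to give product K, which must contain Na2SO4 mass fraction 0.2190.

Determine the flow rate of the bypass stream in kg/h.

All 1150×0.199 = 228.85 kg/h of Na2SO4 reaches K, so K = 228.85/0.219 = 1045 kg/h and vapour = 105.02 kg/h.
The evaporator receives (1−α)·1150 of feed at 0.801 water and removes 0.394 of that water:
0.394×0.801×(1−α)×1150 = 105.02
(1−α) = 105.02/362.93 = 0.2894;  α = 0.7106.
Bypass flow = 0.7106×1150 = 817.22 kg/h.

817.2 kg/h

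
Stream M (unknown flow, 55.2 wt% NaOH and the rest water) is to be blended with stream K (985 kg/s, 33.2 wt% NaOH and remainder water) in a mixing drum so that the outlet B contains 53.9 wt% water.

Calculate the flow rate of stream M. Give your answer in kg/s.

1396 kg/s

Let M be the unknown flow. Total out = 985 + M.
water balance: 657.98 + 0.448·M = 0.539·(985 + M)
(0.448 − 0.539)·M = 0.539×985 − 657.98 = -127.06
M = -127.06 / -0.091 = 1396.3 kg/s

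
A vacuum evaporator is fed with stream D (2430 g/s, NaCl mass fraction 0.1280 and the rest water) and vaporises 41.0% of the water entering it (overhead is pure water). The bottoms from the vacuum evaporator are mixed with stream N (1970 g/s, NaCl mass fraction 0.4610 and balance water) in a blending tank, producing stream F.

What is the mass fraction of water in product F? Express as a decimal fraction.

0.6547

Vapour removed = 0.410×0.872×2430 = 868.77 g/s; concentrate = 1561.2 g/s.
water reaching the mixer = 1250.2 (from concentrate) + 1970×0.539 = 2312 g/s.
Product flow = 1561.2 + 1970 = 3531.2 g/s; water fraction = 0.6547.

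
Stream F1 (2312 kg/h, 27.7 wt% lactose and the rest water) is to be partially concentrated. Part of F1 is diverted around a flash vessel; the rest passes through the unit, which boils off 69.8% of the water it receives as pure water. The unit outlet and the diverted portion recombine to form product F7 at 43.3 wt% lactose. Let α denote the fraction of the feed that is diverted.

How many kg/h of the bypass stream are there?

661.4 kg/h

All 2312×0.277 = 640.42 kg/h of lactose reaches F7, so F7 = 640.42/0.433 = 1479 kg/h and vapour = 832.96 kg/h.
The evaporator receives (1−α)·2312 of feed at 0.723 water and removes 0.698 of that water:
0.698×0.723×(1−α)×2312 = 832.96
(1−α) = 832.96/1166.8 = 0.7139;  α = 0.2861.
Bypass flow = 0.2861×2312 = 661.44 kg/h.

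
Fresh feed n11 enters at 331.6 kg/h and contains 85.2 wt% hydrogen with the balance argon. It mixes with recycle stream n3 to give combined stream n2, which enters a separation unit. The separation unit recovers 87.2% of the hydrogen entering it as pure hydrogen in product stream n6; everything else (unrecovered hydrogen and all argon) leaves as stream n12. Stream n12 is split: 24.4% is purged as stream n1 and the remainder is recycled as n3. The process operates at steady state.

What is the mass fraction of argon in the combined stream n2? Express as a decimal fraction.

argon enters only via n11 and leaves only via the purge: 331.6×0.148 = 0.244×(argon in n12), and the separation unit passes all argon, so argon in n2 = argon in n12 = 201.13 kg/h.
hydrogen in n2: m_A = 331.6×0.852 + (1−0.244)·(1−0.872)·m_A, so m_A = 282.52/0.9032 = 312.79 kg/h.
n2 = 312.79 + 201.13 = 513.93 kg/h.
argon fraction in n2 = 201.13/513.93 = 0.391.

0.391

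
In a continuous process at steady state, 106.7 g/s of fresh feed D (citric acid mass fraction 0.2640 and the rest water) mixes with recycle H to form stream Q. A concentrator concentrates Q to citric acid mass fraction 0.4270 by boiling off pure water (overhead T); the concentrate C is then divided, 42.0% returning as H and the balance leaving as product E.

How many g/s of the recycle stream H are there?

47.77 g/s

Overall citric acid balance (none leaves overhead): citric acid in fresh feed = citric acid in product, i.e. 106.7×0.264 = (1−0.420)·C·0.427.
C = 28.169/(0.427×0.580) = 113.74 g/s.
Recycle H = 0.420×113.74 = 47.771 g/s.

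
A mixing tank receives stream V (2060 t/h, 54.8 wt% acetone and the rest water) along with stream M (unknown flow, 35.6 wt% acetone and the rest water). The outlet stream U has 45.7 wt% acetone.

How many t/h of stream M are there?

1856 t/h

Let M be the unknown flow. Total out = 2060 + M.
acetone balance: 1128.9 + 0.356·M = 0.457·(2060 + M)
(0.356 − 0.457)·M = 0.457×2060 − 1128.9 = -187.46
M = -187.46 / -0.101 = 1856 t/h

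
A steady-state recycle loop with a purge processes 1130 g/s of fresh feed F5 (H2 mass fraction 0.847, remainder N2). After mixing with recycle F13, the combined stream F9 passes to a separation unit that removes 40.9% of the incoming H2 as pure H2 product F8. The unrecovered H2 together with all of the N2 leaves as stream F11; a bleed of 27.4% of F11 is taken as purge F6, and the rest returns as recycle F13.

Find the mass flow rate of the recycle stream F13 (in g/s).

1177 g/s

N2 enters only via F5 and leaves only via the purge: 1130×0.153 = 0.274×(N2 in F11), and the separation unit passes all N2, so N2 in F9 = N2 in F11 = 630.99 g/s.
H2 in F9: m_A = 1130×0.847 + (1−0.274)·(1−0.409)·m_A, so m_A = 957.11/0.5709 = 1676.4 g/s.
F11 = (1−0.409)×1676.4 + 630.99 = 1621.7 g/s.
Recycle F13 = (1−0.274)×1621.7 = 1177.4 g/s.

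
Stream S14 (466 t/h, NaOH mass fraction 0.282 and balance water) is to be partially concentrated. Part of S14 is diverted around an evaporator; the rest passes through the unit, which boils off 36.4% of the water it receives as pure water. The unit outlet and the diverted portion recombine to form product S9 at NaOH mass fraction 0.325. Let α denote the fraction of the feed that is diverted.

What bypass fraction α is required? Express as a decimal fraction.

0.494

All 466×0.282 = 131.41 t/h of NaOH reaches S9, so S9 = 131.41/0.325 = 404.34 t/h and vapour = 61.655 t/h.
The evaporator receives (1−α)·466 of feed at 0.718 water and removes 0.364 of that water:
0.364×0.718×(1−α)×466 = 61.655
(1−α) = 61.655/121.79 = 0.5062;  α = 0.4938.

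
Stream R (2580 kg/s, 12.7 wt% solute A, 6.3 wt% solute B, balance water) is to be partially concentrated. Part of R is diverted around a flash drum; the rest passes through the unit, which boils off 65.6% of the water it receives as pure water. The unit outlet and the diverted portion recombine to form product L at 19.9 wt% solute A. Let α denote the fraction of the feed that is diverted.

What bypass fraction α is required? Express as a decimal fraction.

All 2580×0.127 = 327.66 kg/s of solute A reaches L, so L = 327.66/0.199 = 1646.5 kg/s and vapour = 933.47 kg/s.
The evaporator receives (1−α)·2580 of feed at 0.810 water and removes 0.656 of that water:
0.656×0.810×(1−α)×2580 = 933.47
(1−α) = 933.47/1370.9 = 0.6809;  α = 0.3191.

0.319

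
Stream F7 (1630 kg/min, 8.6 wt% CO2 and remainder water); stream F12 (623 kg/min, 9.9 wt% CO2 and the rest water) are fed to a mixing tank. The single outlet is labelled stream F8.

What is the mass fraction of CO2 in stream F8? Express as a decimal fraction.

Total flow out = 1630 + 623 = 2253 kg/min.
CO2 in = 1630×0.086 + 623×0.099 = 201.86 kg/min.
CO2 mass fraction in F8 = 201.86/2253 = 0.090.

0.090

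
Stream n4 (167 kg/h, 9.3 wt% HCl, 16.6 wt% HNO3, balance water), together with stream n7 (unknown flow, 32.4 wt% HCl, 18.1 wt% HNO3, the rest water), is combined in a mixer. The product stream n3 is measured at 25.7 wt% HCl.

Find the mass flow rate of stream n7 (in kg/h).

408.8 kg/h

Let n7 be the unknown flow. Total out = 167 + n7.
HCl balance: 15.531 + 0.324·n7 = 0.257·(167 + n7)
(0.324 − 0.257)·n7 = 0.257×167 − 15.531 = 27.388
n7 = 27.388 / 0.067 = 408.78 kg/h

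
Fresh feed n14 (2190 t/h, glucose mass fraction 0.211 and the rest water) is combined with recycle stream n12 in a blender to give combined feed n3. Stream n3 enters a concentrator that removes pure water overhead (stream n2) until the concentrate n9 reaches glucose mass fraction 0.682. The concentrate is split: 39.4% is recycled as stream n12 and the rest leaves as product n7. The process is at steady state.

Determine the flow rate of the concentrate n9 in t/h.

1118 t/h

Overall glucose balance (none leaves overhead): glucose in fresh feed = glucose in product, i.e. 2190×0.211 = (1−0.394)·n9·0.682.
n9 = 462.09/(0.682×0.606) = 1118.1 t/h.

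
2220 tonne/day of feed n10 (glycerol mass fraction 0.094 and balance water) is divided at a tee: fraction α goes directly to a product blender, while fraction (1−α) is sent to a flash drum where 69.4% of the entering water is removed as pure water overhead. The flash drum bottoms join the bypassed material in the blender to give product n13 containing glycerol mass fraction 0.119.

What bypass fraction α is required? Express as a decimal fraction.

0.666

All 2220×0.094 = 208.68 tonne/day of glycerol reaches n13, so n13 = 208.68/0.119 = 1753.6 tonne/day and vapour = 466.39 tonne/day.
The evaporator receives (1−α)·2220 of feed at 0.906 water and removes 0.694 of that water:
0.694×0.906×(1−α)×2220 = 466.39
(1−α) = 466.39/1395.9 = 0.3341;  α = 0.6659.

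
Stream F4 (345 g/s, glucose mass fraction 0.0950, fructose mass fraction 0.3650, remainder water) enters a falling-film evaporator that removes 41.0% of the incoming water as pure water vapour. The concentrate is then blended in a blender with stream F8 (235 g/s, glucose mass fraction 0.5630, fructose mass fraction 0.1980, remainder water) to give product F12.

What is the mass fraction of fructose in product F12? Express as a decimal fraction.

Vapour removed = 0.410×0.540×345 = 76.383 g/s; concentrate = 268.62 g/s.
fructose reaching the mixer = 125.92 (from concentrate) + 235×0.198 = 172.45 g/s.
Product flow = 268.62 + 235 = 503.62 g/s; fructose fraction = 0.3424.

0.3424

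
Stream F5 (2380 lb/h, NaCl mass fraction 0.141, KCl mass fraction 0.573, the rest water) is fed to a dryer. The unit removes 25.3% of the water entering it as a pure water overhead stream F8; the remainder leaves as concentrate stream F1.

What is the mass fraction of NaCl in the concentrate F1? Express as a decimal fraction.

0.152

NaCl is not removed: 2380×0.141 = 335.58 lb/h of NaCl enters F1.
water entering = 2380×0.286 = 680.68 lb/h; overhead removed = 0.253×680.68 = 172.21 lb/h.
Concentrate = 2380 − 172.21 = 2207.8 lb/h.
Mass fraction = 335.58/2207.8 = 0.152.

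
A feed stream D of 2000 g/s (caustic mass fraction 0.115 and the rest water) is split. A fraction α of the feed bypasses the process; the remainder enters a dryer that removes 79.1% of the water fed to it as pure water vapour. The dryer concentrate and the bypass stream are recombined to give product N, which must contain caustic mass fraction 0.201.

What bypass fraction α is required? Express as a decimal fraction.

All 2000×0.115 = 230 g/s of caustic reaches N, so N = 230/0.201 = 1144.3 g/s and vapour = 855.72 g/s.
The evaporator receives (1−α)·2000 of feed at 0.885 water and removes 0.791 of that water:
0.791×0.885×(1−α)×2000 = 855.72
(1−α) = 855.72/1400.1 = 0.6112;  α = 0.3888.

0.389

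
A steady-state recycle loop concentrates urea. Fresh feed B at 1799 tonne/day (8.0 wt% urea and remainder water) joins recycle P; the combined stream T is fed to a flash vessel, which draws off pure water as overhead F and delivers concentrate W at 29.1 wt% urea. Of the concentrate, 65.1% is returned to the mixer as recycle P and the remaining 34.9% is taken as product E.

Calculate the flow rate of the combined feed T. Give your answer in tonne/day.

Overall urea balance (none leaves overhead): urea in fresh feed = urea in product, i.e. 1799×0.080 = (1−0.651)·W·0.291.
W = 143.92/(0.291×0.349) = 1417.1 tonne/day.
Recycle P = 0.651×1417.1 = 922.54 tonne/day.
Combined feed T = 1799 + 922.54 = 2721.5 tonne/day.

2722 tonne/day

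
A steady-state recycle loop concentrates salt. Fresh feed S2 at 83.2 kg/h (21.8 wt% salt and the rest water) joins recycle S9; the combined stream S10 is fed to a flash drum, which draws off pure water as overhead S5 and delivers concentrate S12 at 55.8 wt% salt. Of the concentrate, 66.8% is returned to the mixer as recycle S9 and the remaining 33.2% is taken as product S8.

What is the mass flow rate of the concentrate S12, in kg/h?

97.91 kg/h

Overall salt balance (none leaves overhead): salt in fresh feed = salt in product, i.e. 83.2×0.218 = (1−0.668)·S12·0.558.
S12 = 18.138/(0.558×0.332) = 97.906 kg/h.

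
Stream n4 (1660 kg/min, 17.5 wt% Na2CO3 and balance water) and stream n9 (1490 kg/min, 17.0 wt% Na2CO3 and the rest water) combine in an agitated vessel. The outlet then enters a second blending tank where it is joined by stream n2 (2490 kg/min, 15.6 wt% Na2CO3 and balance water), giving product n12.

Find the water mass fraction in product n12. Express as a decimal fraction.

Overall, product flow = 5640 kg/min.
water in = 1660×0.825 + 1490×0.830 + 2490×0.844 = 4707.8 kg/min.
water fraction in n12 = 0.835.

0.835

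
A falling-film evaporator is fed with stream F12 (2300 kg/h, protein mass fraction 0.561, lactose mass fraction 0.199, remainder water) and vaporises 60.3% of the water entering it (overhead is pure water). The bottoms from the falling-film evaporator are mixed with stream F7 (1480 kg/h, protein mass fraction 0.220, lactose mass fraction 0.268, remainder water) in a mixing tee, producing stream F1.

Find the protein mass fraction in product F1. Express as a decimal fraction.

0.469

Vapour removed = 0.603×0.240×2300 = 332.86 kg/h; concentrate = 1967.1 kg/h.
protein reaching the mixer = 1290.3 (from concentrate) + 1480×0.220 = 1615.9 kg/h.
Product flow = 1967.1 + 1480 = 3447.1 kg/h; protein fraction = 0.469.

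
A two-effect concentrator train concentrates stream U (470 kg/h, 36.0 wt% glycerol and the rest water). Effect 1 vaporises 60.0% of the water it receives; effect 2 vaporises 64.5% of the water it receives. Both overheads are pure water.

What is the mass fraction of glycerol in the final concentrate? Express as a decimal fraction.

water in feed = 470×0.640 = 300.8 kg/h.
After stage 1: water left = (1−0.600)×300.8 = 120.32; stream total = 289.52 kg/h.
After stage 2: water left = (1−0.645)×120.32 = 42.714; final concentrate = 211.91 kg/h.
glycerol fraction = 169.2/211.91 = 0.798.

0.798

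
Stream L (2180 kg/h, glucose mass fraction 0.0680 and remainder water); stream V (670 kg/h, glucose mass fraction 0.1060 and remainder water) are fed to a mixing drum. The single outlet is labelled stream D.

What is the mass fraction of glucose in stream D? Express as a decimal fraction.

0.0769

Total flow out = 2180 + 670 = 2850 kg/h.
glucose in = 2180×0.068 + 670×0.106 = 219.26 kg/h.
glucose mass fraction in D = 219.26/2850 = 0.0769.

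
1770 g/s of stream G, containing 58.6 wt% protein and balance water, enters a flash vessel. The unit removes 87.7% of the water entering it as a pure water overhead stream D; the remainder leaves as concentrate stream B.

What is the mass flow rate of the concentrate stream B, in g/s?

1127 g/s

water entering = 1770×0.414 = 732.78 g/s; overhead removed = 0.877×732.78 = 642.65 g/s.
Concentrate = 1770 − 642.65 = 1127.4 g/s.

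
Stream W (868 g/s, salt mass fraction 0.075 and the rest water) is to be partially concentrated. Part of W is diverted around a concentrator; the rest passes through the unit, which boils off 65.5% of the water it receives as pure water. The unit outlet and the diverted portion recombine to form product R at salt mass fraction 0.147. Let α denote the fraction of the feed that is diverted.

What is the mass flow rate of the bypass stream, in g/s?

166.3 g/s

All 868×0.075 = 65.1 g/s of salt reaches R, so R = 65.1/0.147 = 442.86 g/s and vapour = 425.14 g/s.
The evaporator receives (1−α)·868 of feed at 0.925 water and removes 0.655 of that water:
0.655×0.925×(1−α)×868 = 425.14
(1−α) = 425.14/525.9 = 0.8084;  α = 0.1916.
Bypass flow = 0.1916×868 = 166.3 g/s.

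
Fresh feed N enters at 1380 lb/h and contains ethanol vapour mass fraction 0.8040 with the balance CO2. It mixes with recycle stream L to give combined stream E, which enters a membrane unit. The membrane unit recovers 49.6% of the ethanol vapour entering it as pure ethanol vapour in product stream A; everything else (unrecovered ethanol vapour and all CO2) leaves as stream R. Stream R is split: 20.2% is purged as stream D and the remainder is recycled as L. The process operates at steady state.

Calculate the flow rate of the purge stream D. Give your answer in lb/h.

CO2 enters only via N and leaves only via the purge: 1380×0.196 = 0.202×(CO2 in R), and the membrane unit passes all CO2, so CO2 in E = CO2 in R = 1339 lb/h.
ethanol vapour in E: m_A = 1380×0.804 + (1−0.202)·(1−0.496)·m_A, so m_A = 1109.5/0.5978 = 1856 lb/h.
R = (1−0.496)×1856 + 1339 = 2274.4 lb/h.
Purge D = 0.202×2274.4 = 459.43 lb/h.

459.4 lb/h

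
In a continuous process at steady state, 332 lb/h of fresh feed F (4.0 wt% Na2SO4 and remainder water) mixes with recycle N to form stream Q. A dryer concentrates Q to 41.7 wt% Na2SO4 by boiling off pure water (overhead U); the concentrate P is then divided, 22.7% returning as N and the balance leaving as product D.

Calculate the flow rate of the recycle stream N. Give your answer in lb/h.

9.352 lb/h

Overall Na2SO4 balance (none leaves overhead): Na2SO4 in fresh feed = Na2SO4 in product, i.e. 332×0.040 = (1−0.227)·P·0.417.
P = 13.28/(0.417×0.773) = 41.199 lb/h.
Recycle N = 0.227×41.199 = 9.3521 lb/h.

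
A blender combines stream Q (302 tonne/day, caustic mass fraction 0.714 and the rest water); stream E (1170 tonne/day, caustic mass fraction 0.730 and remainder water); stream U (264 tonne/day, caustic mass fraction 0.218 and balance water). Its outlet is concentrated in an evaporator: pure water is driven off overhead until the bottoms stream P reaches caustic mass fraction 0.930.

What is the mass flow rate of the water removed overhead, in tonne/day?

caustic entering = 302×0.714 + 1170×0.730 + 264×0.218 = 1127.3 tonne/day.
All caustic reports to P, so P = 1127.3/0.930 = 1212.1 tonne/day.
Total feed = 1736 tonne/day; overhead = 1736 − 1212.1 = 523.87 tonne/day.

523.9 tonne/day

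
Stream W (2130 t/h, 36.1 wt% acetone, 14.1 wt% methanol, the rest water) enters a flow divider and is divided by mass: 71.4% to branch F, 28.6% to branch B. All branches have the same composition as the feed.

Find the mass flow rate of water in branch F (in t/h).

757.4 t/h

Branch F total = 0.714×2130 = 1520.8 t/h.
water in F = 0.498×1520.8 = 757.37 t/h.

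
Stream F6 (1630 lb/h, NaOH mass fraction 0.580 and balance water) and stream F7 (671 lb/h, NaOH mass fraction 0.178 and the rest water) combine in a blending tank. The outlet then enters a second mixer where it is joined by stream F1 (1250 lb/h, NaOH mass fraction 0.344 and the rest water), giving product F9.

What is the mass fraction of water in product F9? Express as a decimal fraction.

Overall, product flow = 3551 lb/h.
water in = 1630×0.420 + 671×0.822 + 1250×0.656 = 2056.2 lb/h.
water fraction in F9 = 0.579.

0.579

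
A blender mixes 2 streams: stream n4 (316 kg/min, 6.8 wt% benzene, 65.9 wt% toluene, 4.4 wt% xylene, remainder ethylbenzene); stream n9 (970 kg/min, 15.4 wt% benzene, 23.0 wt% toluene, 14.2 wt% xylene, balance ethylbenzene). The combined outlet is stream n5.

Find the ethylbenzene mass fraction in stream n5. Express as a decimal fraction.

0.414

Total flow out = 316 + 970 = 1286 kg/min.
ethylbenzene in = 316×0.229 + 970×0.474 = 532.14 kg/min.
ethylbenzene mass fraction in n5 = 532.14/1286 = 0.414.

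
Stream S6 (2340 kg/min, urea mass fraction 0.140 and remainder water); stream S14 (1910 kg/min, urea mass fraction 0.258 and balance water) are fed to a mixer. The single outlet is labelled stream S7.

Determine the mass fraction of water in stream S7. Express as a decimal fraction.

Total flow out = 2340 + 1910 = 4250 kg/min.
water in = 2340×0.860 + 1910×0.742 = 3429.6 kg/min.
water mass fraction in S7 = 3429.6/4250 = 0.807.

0.807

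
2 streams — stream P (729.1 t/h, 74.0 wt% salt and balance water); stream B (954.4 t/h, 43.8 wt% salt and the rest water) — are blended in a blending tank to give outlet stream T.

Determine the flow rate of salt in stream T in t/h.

salt out = salt in = 729.1×0.740 + 954.4×0.438 = 957.56 t/h.

957.6 t/h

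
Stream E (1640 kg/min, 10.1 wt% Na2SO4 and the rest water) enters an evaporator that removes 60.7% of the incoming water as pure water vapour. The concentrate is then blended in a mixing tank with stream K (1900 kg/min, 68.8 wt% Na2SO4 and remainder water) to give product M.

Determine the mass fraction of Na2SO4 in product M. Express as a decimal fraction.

0.557

Vapour removed = 0.607×0.899×1640 = 894.94 kg/min; concentrate = 745.06 kg/min.
Na2SO4 reaching the mixer = 165.64 (from concentrate) + 1900×0.688 = 1472.8 kg/min.
Product flow = 745.06 + 1900 = 2645.1 kg/min; Na2SO4 fraction = 0.557.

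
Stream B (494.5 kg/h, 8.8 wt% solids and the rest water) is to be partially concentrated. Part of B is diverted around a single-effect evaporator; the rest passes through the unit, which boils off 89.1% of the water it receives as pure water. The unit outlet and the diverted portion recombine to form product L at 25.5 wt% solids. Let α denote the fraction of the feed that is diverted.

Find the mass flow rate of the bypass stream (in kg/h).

All 494.5×0.088 = 43.516 kg/h of solids reaches L, so L = 43.516/0.255 = 170.65 kg/h and vapour = 323.85 kg/h.
The evaporator receives (1−α)·494.5 of feed at 0.912 water and removes 0.891 of that water:
0.891×0.912×(1−α)×494.5 = 323.85
(1−α) = 323.85/401.83 = 0.8059;  α = 0.1941.
Bypass flow = 0.1941×494.5 = 95.962 kg/h.

95.96 kg/h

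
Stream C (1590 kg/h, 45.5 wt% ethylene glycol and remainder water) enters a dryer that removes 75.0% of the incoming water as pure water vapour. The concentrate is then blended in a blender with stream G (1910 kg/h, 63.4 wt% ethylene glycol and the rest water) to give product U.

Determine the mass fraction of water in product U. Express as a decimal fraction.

0.321

Vapour removed = 0.750×0.545×1590 = 649.91 kg/h; concentrate = 940.09 kg/h.
water reaching the mixer = 216.64 (from concentrate) + 1910×0.366 = 915.7 kg/h.
Product flow = 940.09 + 1910 = 2850.1 kg/h; water fraction = 0.321.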